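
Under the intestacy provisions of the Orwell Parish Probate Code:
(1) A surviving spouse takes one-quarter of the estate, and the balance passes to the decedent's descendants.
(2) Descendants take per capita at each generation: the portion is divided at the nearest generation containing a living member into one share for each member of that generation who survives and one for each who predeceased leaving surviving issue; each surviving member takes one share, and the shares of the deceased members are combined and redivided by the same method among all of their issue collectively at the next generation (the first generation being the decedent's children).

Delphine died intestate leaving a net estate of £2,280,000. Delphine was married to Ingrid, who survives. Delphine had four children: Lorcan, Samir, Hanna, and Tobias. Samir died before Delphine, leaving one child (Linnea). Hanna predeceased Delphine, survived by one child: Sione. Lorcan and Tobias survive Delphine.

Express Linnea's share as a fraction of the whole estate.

Ingrid takes one-quarter of £2,280,000 = £570,000. The remaining £1,710,000 passes to the descendants.
The descendants' portion (£1,710,000) is divided at the children's generation into 4 shares of £427,500. Lorcan and Tobias each take £427,500. The 2 shares of the deceased (Samir and Hanna) are combined into a pool of £855,000.
That pool (£855,000) is divided at the grandchildren's generation equally among Linnea and Sione: £427,500 each.

Linnea receives 3/16 of the estate.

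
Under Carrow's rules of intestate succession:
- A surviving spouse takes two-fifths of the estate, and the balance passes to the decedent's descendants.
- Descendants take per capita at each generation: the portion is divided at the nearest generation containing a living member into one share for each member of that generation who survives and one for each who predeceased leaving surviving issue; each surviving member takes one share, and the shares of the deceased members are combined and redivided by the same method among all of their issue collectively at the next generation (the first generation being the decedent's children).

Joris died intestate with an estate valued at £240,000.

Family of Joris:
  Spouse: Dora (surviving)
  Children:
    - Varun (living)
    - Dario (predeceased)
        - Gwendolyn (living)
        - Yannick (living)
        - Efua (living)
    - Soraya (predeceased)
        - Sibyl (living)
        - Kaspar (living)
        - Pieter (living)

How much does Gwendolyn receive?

Gwendolyn receives £16,000.

Dora takes two-fifths of £240,000 = £96,000. The remaining £144,000 passes to the descendants.
The descendants' portion (£144,000) is divided at the children's generation into 3 shares of £48,000. Varun takes £48,000. The 2 shares of the deceased (Dario and Soraya) are combined into a pool of £96,000.
That pool (£96,000) is divided at the grandchildren's generation equally among Gwendolyn, Yannick, Efua, Sibyl, Kaspar, and Pieter: £16,000 each.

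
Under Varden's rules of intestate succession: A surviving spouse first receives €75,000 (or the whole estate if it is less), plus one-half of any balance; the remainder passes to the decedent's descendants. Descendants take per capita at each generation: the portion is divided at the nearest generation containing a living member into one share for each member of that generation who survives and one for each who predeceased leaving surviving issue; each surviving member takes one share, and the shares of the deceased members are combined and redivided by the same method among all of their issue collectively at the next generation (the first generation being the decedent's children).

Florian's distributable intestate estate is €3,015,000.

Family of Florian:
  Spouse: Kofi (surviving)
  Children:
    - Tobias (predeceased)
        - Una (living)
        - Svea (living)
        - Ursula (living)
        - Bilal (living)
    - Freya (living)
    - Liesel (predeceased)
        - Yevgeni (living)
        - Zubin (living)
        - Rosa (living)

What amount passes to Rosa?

Kofi first takes €75,000, leaving a balance of €2,940,000. Kofi then takes one-half of the balance (€1,470,000), for a total of €1,545,000. The remaining €1,470,000 passes to the descendants.
The descendants' portion (€1,470,000) is divided at the children's generation into 3 shares of €490,000. Freya takes €490,000. The 2 shares of the deceased (Tobias and Liesel) are combined into a pool of €980,000.
That pool (€980,000) is divided at the grandchildren's generation equally among Una, Svea, Ursula, Bilal, Yevgeni, Zubin, and Rosa: €140,000 each.

Rosa receives €140,000.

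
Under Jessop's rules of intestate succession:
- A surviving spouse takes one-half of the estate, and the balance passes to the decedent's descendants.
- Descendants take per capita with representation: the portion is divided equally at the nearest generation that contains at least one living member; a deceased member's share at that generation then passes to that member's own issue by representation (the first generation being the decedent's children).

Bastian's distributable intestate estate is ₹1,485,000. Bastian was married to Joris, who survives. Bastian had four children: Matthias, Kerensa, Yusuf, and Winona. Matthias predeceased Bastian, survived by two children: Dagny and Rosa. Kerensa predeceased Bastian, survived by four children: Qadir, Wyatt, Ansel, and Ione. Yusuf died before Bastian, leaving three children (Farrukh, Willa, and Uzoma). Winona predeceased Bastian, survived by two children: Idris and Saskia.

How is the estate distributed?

Joris takes one-half of ₹1,485,000 = ₹742,500. The remaining ₹742,500 passes to the descendants.
No child survives, so the initial division is made at the grandchildren's generation.
The descendants' portion (₹742,500) is divided into 11 shares of ₹67,500: Dagny, Rosa, Qadir, Wyatt, Ansel, Ione, Farrukh, Willa, Uzoma, Idris, and Saskia each take ₹67,500.

Joris: ₹742,500; Dagny: ₹67,500; Rosa: ₹67,500; Qadir: ₹67,500; Wyatt: ₹67,500; Ansel: ₹67,500; Ione: ₹67,500; Farrukh: ₹67,500; Willa: ₹67,500; Uzoma: ₹67,500; Idris: ₹67,500; Saskia: ₹67,500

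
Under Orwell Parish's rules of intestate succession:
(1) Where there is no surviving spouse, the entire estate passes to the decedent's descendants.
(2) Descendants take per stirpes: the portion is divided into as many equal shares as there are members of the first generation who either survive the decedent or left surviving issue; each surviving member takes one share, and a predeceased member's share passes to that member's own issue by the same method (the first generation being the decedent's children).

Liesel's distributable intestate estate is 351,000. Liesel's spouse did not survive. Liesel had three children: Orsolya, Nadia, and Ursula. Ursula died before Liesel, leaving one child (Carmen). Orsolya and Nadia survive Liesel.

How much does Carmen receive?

Carmen receives 117,000.

The entire 351,000 passes to the descendants.
That amount (351,000) is divided into 3 shares of 117,000: Orsolya and Nadia each take 117,000; Ursula's 117,000 share passes to Ursula's issue.
Ursula's share (117,000) passes entirely to Carmen.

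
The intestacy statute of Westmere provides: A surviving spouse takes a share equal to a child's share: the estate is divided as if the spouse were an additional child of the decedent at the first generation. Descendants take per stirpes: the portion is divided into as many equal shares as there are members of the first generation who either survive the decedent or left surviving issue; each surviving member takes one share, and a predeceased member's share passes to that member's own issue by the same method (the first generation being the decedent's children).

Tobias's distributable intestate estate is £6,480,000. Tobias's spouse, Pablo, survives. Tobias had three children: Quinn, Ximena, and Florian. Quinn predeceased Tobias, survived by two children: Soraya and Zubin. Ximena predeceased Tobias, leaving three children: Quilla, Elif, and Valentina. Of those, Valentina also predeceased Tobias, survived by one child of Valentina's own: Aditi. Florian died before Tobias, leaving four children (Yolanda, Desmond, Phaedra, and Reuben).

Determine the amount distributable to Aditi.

Aditi receives £540,000.

The spouse counts as an additional share at the children's level, so there are 4 primary shares of £1,620,000. Pablo takes one such share (£1,620,000).
The children's combined portion (£4,860,000) is divided into 3 shares of £1,620,000: Quinn's £1,620,000 share passes to Quinn's issue; Ximena's £1,620,000 share passes to Ximena's issue; Florian's £1,620,000 share passes to Florian's issue.
Quinn's share (£1,620,000) is divided into 2 shares of £810,000: Soraya and Zubin each take £810,000.
Ximena's share (£1,620,000) is divided into 3 shares of £540,000: Quilla and Elif each take £540,000; Valentina's £540,000 share passes to Valentina's issue.
Valentina's share (£540,000) passes entirely to Aditi.
Florian's share (£1,620,000) is divided into 4 shares of £405,000: Yolanda, Desmond, Phaedra, and Reuben each take £405,000.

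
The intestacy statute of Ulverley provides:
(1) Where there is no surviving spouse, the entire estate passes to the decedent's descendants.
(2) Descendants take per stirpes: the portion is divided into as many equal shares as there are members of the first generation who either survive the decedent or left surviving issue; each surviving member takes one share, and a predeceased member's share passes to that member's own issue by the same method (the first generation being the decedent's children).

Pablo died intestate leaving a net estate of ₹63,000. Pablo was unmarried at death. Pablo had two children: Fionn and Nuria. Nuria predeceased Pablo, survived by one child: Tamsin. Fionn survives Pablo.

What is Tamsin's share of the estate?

The entire ₹63,000 passes to the descendants.
That amount (₹63,000) is divided into 2 shares of ₹31,500: Fionn takes ₹31,500; Nuria's ₹31,500 share passes to Nuria's issue.
Nuria's share (₹31,500) passes entirely to Tamsin.

Tamsin receives ₹31,500.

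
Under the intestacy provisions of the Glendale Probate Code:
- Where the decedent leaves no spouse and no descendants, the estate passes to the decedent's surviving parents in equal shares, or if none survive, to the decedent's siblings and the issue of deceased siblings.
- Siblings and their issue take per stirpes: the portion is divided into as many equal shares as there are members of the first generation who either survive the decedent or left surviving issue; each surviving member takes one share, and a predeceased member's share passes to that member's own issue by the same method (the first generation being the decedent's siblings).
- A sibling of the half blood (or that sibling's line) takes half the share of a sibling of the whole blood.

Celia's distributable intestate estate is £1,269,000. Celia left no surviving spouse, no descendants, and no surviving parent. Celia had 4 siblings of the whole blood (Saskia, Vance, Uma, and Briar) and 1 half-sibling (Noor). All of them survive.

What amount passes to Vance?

The entire £1,269,000 passes to the siblings and their issue.
Counting each half-blood sibling's line as half a unit, there are 9/2 units in £1,269,000, so one unit is £282,000. Whole-blood lines (Saskia, Vance, Uma, and Briar) take £282,000 each; half-blood lines (Noor) take £141,000 each.

Vance receives £282,000.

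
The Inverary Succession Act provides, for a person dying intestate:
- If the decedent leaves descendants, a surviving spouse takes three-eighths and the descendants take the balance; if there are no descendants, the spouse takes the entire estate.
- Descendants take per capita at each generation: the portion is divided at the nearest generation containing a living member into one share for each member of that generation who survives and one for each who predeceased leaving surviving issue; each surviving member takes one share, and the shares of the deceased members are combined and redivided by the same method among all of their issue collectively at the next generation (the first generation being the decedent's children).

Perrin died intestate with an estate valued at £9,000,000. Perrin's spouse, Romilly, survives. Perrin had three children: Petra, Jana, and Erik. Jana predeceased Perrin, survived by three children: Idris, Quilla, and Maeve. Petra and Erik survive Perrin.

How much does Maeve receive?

Maeve receives £625,000.

Romilly takes three-eighths of £9,000,000 = £3,375,000. The remaining £5,625,000 passes to the descendants.
The descendants' portion (£5,625,000) is divided at the children's generation into 3 shares of £1,875,000. Petra and Erik each take £1,875,000. The remaining share for the deceased Jana (£1,875,000) is carried to the next generation.
That pool (£1,875,000) is divided at the grandchildren's generation equally among Idris, Quilla, and Maeve: £625,000 each.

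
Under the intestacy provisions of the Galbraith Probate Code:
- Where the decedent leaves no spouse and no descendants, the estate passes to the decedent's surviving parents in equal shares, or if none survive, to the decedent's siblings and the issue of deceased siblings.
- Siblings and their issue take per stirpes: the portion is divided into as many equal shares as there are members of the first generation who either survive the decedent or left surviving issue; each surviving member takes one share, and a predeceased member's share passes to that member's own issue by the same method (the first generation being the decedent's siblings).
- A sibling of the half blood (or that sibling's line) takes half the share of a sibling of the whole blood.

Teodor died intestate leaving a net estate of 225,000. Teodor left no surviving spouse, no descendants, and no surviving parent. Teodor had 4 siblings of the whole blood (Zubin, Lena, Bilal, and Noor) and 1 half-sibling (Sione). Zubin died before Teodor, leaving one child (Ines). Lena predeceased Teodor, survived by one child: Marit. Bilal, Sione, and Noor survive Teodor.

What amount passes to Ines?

The entire 225,000 passes to the siblings and their issue.
Counting each half-blood sibling's line as half a unit, there are 9/2 units in 225,000, so one unit is 50,000. Whole-blood lines (Zubin, Lena, Bilal, and Noor) take 50,000 each; half-blood lines (Sione) take 25,000 each.
Zubin's share (50,000) passes entirely to Ines.
Lena's share (50,000) passes entirely to Marit.

Ines receives 50,000.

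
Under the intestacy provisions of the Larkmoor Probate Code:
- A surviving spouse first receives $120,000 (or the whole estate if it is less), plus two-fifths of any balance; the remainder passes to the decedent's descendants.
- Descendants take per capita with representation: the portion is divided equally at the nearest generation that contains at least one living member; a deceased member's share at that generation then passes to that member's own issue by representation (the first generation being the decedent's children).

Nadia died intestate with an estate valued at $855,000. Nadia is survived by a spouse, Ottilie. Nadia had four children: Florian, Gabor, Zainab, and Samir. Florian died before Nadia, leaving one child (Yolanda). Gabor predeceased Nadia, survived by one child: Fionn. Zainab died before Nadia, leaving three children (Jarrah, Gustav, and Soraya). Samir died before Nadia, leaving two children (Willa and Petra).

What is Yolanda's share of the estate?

Yolanda receives $63,000.

Ottilie first takes $120,000, leaving a balance of $735,000. Ottilie then takes two-fifths of the balance ($294,000), for a total of $414,000. The remaining $441,000 passes to the descendants.
No child survives, so the initial division is made at the grandchildren's generation.
The descendants' portion ($441,000) is divided into 7 shares of $63,000: Yolanda, Fionn, Jarrah, Gustav, Soraya, Willa, and Petra each take $63,000.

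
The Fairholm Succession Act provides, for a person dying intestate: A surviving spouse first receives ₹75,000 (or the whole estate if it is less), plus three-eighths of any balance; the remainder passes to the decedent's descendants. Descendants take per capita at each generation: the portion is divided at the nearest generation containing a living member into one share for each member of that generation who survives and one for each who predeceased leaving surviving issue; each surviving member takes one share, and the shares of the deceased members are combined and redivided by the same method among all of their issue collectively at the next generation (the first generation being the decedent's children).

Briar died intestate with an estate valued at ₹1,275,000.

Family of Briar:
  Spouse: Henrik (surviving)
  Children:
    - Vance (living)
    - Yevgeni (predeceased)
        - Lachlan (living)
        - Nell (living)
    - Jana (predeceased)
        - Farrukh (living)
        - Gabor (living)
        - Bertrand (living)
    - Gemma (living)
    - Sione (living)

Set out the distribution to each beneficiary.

Henrik: ₹525,000; Vance: ₹150,000; Lachlan: ₹60,000; Nell: ₹60,000; Farrukh: ₹60,000; Gabor: ₹60,000; Bertrand: ₹60,000; Gemma: ₹150,000; Sione: ₹150,000

Henrik first takes ₹75,000, leaving a balance of ₹1,200,000. Henrik then takes three-eighths of the balance (₹450,000), for a total of ₹525,000. The remaining ₹750,000 passes to the descendants.
The descendants' portion (₹750,000) is divided at the children's generation into 5 shares of ₹150,000. Vance, Gemma, and Sione each take ₹150,000. The 2 shares of the deceased (Yevgeni and Jana) are combined into a pool of ₹300,000.
That pool (₹300,000) is divided at the grandchildren's generation equally among Lachlan, Nell, Farrukh, Gabor, and Bertrand: ₹60,000 each.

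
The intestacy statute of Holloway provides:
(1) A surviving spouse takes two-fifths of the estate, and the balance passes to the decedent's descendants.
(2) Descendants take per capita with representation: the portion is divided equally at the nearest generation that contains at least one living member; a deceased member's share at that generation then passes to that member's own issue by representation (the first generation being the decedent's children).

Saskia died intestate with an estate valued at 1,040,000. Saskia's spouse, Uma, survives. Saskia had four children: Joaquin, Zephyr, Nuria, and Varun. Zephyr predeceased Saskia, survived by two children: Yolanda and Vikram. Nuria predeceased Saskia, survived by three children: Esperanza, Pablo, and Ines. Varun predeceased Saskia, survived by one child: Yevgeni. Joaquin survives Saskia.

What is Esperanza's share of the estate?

Esperanza receives 52,000.

Uma takes two-fifths of 1,040,000 = 416,000. The remaining 624,000 passes to the descendants.
The descendants' portion (624,000) is divided into 4 shares of 156,000: Joaquin takes 156,000; Zephyr's 156,000 share passes to Zephyr's issue; Nuria's 156,000 share passes to Nuria's issue; Varun's 156,000 share passes to Varun's issue.
Zephyr's share (156,000) is divided into 2 shares of 78,000: Yolanda and Vikram each take 78,000.
Nuria's share (156,000) is divided into 3 shares of 52,000: Esperanza, Pablo, and Ines each take 52,000.
Varun's share (156,000) passes entirely to Yevgeni.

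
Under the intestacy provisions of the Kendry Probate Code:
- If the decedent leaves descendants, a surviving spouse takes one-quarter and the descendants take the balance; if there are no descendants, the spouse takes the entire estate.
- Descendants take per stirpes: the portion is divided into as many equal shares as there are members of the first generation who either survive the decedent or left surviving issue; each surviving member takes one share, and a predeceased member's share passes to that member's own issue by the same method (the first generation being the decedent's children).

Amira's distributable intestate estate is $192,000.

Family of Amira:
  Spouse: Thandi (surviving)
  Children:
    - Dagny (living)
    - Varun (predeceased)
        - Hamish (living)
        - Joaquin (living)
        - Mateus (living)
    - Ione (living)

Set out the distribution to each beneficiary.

Thandi takes one-quarter of $192,000 = $48,000. The remaining $144,000 passes to the descendants.
The descendants' portion ($144,000) is divided into 3 shares of $48,000: Dagny and Ione each take $48,000; Varun's $48,000 share passes to Varun's issue.
Varun's share ($48,000) is divided into 3 shares of $16,000: Hamish, Joaquin, and Mateus each take $16,000.

Thandi: $48,000; Dagny: $48,000; Hamish: $16,000; Joaquin: $16,000; Mateus: $16,000; Ione: $48,000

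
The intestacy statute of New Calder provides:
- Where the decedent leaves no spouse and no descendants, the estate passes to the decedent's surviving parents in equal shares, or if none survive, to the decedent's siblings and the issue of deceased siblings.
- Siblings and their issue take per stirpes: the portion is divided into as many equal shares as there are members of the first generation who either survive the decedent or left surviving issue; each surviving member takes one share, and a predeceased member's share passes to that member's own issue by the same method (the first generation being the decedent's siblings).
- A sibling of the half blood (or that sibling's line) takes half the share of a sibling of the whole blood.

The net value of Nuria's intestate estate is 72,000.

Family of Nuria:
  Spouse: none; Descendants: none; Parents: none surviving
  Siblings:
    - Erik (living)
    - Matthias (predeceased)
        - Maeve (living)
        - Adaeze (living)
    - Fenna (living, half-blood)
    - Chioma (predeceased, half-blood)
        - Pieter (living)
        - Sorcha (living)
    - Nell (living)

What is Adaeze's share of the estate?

The entire 72,000 passes to the siblings and their issue.
Counting each half-blood sibling's line as half a unit, there are 4 units in 72,000, so one unit is 18,000. Whole-blood lines (Erik, Matthias, and Nell) take 18,000 each; half-blood lines (Fenna and Chioma) take 9,000 each.
Matthias's share (18,000) is divided into 2 shares of 9,000: Maeve and Adaeze each take 9,000.
Chioma's share (9,000) is divided into 2 shares of 4,500: Pieter and Sorcha each take 4,500.

Adaeze receives 9,000.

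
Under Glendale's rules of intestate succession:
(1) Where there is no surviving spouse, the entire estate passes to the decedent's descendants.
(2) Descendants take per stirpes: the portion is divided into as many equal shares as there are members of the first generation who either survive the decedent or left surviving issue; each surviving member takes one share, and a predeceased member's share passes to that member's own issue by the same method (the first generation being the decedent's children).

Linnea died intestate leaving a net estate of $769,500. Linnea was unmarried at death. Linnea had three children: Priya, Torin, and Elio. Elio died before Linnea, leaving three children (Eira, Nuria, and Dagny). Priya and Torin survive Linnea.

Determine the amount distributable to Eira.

Eira receives $85,500.

The entire $769,500 passes to the descendants.
That amount ($769,500) is divided into 3 shares of $256,500: Priya and Torin each take $256,500; Elio's $256,500 share passes to Elio's issue.
Elio's share ($256,500) is divided into 3 shares of $85,500: Eira, Nuria, and Dagny each take $85,500.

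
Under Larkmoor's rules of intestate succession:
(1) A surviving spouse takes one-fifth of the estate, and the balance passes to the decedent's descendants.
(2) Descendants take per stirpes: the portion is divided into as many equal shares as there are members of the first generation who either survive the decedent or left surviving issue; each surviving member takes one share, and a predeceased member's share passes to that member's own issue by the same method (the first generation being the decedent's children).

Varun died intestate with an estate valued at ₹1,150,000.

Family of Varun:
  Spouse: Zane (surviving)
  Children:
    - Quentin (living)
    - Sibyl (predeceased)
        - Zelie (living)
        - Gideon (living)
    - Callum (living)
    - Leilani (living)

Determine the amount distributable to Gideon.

Zane takes one-fifth of ₹1,150,000 = ₹230,000. The remaining ₹920,000 passes to the descendants.
The descendants' portion (₹920,000) is divided into 4 shares of ₹230,000: Quentin, Callum, and Leilani each take ₹230,000; Sibyl's ₹230,000 share passes to Sibyl's issue.
Sibyl's share (₹230,000) is divided into 2 shares of ₹115,000: Zelie and Gideon each take ₹115,000.

Gideon receives ₹115,000.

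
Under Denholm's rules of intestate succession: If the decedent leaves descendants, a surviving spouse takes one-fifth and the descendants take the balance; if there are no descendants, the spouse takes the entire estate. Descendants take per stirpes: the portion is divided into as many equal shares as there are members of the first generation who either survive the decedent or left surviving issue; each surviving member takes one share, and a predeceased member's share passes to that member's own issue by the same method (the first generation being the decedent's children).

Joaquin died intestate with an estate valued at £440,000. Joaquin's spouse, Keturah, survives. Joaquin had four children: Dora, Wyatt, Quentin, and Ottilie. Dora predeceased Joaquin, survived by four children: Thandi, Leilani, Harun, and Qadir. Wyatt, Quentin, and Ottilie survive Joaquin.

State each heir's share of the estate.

Keturah: £88,000; Thandi: £22,000; Leilani: £22,000; Harun: £22,000; Qadir: £22,000; Wyatt: £88,000; Quentin: £88,000; Ottilie: £88,000

Keturah takes one-fifth of £440,000 = £88,000. The remaining £352,000 passes to the descendants.
The descendants' portion (£352,000) is divided into 4 shares of £88,000: Wyatt, Quentin, and Ottilie each take £88,000; Dora's £88,000 share passes to Dora's issue.
Dora's share (£88,000) is divided into 4 shares of £22,000: Thandi, Leilani, Harun, and Qadir each take £22,000.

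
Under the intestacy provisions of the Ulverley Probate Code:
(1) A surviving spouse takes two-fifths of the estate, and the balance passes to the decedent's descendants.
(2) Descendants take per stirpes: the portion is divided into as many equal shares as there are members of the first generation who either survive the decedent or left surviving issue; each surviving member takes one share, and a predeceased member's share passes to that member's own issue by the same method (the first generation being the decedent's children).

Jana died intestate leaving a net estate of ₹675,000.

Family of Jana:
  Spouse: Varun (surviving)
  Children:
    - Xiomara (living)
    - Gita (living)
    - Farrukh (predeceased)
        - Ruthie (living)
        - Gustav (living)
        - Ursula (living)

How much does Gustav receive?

Gustav receives ₹45,000.

Varun takes two-fifths of ₹675,000 = ₹270,000. The remaining ₹405,000 passes to the descendants.
The descendants' portion (₹405,000) is divided into 3 shares of ₹135,000: Xiomara and Gita each take ₹135,000; Farrukh's ₹135,000 share passes to Farrukh's issue.
Farrukh's share (₹135,000) is divided into 3 shares of ₹45,000: Ruthie, Gustav, and Ursula each take ₹45,000.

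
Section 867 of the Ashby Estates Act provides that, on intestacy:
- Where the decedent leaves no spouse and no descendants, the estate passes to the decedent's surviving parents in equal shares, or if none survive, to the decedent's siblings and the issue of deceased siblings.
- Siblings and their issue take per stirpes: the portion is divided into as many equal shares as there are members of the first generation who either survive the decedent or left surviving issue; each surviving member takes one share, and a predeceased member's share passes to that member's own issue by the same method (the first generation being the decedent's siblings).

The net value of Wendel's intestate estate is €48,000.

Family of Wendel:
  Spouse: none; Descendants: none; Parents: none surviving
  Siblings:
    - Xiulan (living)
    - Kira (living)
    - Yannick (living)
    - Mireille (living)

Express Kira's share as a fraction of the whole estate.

The entire €48,000 passes to the siblings and their issue.
That amount (€48,000) is divided into 4 shares of €12,000: Xiulan, Kira, Yannick, and Mireille each take €12,000.

Kira receives 1/4 of the estate.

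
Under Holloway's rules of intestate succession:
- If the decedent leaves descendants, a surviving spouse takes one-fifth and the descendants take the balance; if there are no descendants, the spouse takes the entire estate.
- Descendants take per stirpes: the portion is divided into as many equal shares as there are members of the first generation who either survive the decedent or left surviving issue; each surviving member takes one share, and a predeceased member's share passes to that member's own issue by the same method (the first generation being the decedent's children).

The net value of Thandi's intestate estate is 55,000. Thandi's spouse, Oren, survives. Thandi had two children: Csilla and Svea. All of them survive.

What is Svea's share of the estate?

Svea receives 22,000.

Oren takes one-fifth of 55,000 = 11,000. The remaining 44,000 passes to the descendants.
The descendants' portion (44,000) is divided into 2 shares of 22,000: Csilla and Svea each take 22,000.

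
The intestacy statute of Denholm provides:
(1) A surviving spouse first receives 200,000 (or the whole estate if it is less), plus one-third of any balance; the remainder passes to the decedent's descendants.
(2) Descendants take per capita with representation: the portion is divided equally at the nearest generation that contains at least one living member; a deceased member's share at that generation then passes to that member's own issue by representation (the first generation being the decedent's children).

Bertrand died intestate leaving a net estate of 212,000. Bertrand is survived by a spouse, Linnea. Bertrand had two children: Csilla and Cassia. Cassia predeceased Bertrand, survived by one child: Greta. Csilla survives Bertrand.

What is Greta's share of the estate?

Linnea first takes 200,000, leaving a balance of 12,000. Linnea then takes one-third of the balance (4,000), for a total of 204,000. The remaining 8,000 passes to the descendants.
The descendants' portion (8,000) is divided into 2 shares of 4,000: Csilla takes 4,000; Cassia's 4,000 share passes to Cassia's issue.
Cassia's share (4,000) passes entirely to Greta.

Greta receives 4,000.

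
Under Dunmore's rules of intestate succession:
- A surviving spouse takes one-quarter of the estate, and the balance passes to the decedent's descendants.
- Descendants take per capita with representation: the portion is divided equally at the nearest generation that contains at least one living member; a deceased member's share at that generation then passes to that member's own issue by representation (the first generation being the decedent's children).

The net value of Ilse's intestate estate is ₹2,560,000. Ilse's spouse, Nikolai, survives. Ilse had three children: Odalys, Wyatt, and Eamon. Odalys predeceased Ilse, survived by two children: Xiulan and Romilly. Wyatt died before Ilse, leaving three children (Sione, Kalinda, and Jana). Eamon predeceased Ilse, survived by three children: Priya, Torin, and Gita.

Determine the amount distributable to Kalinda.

Nikolai takes one-quarter of ₹2,560,000 = ₹640,000. The remaining ₹1,920,000 passes to the descendants.
No child survives, so the initial division is made at the grandchildren's generation.
The descendants' portion (₹1,920,000) is divided into 8 shares of ₹240,000: Xiulan, Romilly, Sione, Kalinda, Jana, Priya, Torin, and Gita each take ₹240,000.

Kalinda receives ₹240,000.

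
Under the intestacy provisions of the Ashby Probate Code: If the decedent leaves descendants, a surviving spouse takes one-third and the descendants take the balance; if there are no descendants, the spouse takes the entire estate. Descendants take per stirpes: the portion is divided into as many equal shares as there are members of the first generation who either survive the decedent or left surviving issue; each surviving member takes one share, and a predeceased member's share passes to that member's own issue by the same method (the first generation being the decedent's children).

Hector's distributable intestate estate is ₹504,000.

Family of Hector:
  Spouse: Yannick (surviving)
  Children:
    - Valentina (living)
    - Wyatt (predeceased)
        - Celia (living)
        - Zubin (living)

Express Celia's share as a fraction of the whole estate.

Yannick takes one-third of ₹504,000 = ₹168,000. The remaining ₹336,000 passes to the descendants.
The descendants' portion (₹336,000) is divided into 2 shares of ₹168,000: Valentina takes ₹168,000; Wyatt's ₹168,000 share passes to Wyatt's issue.
Wyatt's share (₹168,000) is divided into 2 shares of ₹84,000: Celia and Zubin each take ₹84,000.

Celia receives 1/6 of the estate.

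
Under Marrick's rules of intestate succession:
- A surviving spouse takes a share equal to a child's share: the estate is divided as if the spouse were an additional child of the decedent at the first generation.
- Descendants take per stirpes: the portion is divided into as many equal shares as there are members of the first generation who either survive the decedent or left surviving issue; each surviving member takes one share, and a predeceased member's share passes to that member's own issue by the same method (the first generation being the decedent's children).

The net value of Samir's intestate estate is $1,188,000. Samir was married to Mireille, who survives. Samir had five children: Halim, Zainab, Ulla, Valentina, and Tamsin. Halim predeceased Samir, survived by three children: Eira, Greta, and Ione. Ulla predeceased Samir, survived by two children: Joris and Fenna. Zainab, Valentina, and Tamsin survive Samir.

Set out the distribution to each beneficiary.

Mireille: $198,000; Eira: $66,000; Greta: $66,000; Ione: $66,000; Zainab: $198,000; Joris: $99,000; Fenna: $99,000; Valentina: $198,000; Tamsin: $198,000

The spouse counts as an additional share at the children's level, so there are 6 primary shares of $198,000. Mireille takes one such share ($198,000).
The children's combined portion ($990,000) is divided into 5 shares of $198,000: Zainab, Valentina, and Tamsin each take $198,000; Halim's $198,000 share passes to Halim's issue; Ulla's $198,000 share passes to Ulla's issue.
Halim's share ($198,000) is divided into 3 shares of $66,000: Eira, Greta, and Ione each take $66,000.
Ulla's share ($198,000) is divided into 2 shares of $99,000: Joris and Fenna each take $99,000.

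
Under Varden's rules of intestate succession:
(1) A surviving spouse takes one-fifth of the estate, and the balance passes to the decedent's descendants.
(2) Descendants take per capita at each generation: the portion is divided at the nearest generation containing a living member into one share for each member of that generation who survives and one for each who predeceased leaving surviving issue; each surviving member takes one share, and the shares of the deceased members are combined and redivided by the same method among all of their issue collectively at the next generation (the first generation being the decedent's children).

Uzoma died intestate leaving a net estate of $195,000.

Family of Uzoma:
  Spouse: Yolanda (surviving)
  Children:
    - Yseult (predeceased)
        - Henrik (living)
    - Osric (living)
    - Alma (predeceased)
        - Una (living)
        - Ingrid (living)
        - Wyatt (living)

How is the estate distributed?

Yolanda takes one-fifth of $195,000 = $39,000. The remaining $156,000 passes to the descendants.
The descendants' portion ($156,000) is divided at the children's generation into 3 shares of $52,000. Osric takes $52,000. The 2 shares of the deceased (Yseult and Alma) are combined into a pool of $104,000.
That pool ($104,000) is divided at the grandchildren's generation equally among Henrik, Una, Ingrid, and Wyatt: $26,000 each.

Yolanda: $39,000; Henrik: $26,000; Osric: $52,000; Una: $26,000; Ingrid: $26,000; Wyatt: $26,000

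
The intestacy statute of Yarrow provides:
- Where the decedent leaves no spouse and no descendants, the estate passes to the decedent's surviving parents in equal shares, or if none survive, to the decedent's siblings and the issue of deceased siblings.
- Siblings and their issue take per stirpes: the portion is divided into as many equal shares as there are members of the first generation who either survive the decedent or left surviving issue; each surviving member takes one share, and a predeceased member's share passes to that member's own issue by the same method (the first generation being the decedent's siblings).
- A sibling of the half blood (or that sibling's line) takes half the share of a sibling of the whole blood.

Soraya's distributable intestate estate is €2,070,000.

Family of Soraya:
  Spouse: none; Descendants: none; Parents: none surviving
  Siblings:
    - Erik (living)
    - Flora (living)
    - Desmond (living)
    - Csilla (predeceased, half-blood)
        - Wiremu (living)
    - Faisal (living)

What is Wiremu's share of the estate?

Wiremu receives €230,000.

The entire €2,070,000 passes to the siblings and their issue.
Counting each half-blood sibling's line as half a unit, there are 9/2 units in €2,070,000, so one unit is €460,000. Whole-blood lines (Erik, Flora, Desmond, and Faisal) take €460,000 each; half-blood lines (Csilla) take €230,000 each.
Csilla's share (€230,000) passes entirely to Wiremu.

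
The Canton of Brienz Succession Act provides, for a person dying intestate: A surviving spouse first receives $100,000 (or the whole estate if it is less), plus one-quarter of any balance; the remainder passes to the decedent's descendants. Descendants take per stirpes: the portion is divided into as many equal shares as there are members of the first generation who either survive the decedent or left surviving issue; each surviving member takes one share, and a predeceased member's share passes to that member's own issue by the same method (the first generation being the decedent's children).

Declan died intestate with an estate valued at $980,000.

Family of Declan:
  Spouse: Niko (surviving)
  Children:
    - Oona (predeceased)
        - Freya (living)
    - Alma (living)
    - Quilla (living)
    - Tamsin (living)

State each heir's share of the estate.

Niko: $320,000; Freya: $165,000; Alma: $165,000; Quilla: $165,000; Tamsin: $165,000

Niko first takes $100,000, leaving a balance of $880,000. Niko then takes one-quarter of the balance ($220,000), for a total of $320,000. The remaining $660,000 passes to the descendants.
The descendants' portion ($660,000) is divided into 4 shares of $165,000: Alma, Quilla, and Tamsin each take $165,000; Oona's $165,000 share passes to Oona's issue.
Oona's share ($165,000) passes entirely to Freya.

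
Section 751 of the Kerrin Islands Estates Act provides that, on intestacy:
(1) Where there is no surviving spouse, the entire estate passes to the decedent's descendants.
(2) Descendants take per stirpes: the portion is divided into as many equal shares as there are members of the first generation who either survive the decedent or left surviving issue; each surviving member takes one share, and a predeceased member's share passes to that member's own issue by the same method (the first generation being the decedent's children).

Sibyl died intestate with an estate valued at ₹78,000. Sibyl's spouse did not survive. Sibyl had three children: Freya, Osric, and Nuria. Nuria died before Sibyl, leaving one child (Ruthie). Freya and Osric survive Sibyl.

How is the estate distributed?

The entire ₹78,000 passes to the descendants.
That amount (₹78,000) is divided into 3 shares of ₹26,000: Freya and Osric each take ₹26,000; Nuria's ₹26,000 share passes to Nuria's issue.
Nuria's share (₹26,000) passes entirely to Ruthie.

Freya: ₹26,000; Osric: ₹26,000; Ruthie: ₹26,000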